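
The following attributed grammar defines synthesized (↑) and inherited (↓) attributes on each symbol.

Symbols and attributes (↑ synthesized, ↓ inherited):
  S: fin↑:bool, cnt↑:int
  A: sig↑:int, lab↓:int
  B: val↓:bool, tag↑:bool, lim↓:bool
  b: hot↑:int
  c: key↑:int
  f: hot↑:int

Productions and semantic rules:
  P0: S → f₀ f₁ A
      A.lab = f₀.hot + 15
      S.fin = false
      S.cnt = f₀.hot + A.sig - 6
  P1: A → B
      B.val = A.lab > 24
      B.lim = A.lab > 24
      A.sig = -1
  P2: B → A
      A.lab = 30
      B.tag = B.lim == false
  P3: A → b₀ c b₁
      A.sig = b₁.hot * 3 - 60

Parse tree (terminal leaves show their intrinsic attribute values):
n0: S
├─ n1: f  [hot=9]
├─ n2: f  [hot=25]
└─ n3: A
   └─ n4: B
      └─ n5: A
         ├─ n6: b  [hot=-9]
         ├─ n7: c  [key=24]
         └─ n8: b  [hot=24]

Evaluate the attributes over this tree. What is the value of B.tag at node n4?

true

1. n1.hot = 9  [terminal]
2. n2.hot = 25  [terminal]
3. n3.lab = 24  [f₀.hot + 15]
4. n4.val = false  [A.lab > 24]
5. n4.lim = false  [A.lab > 24]
6. n5.lab = 30  [30]
7. n6.hot = -9  [terminal]
8. n7.key = 24  [terminal]
9. n8.hot = 24  [terminal]
10. n5.sig = 12  [b₁.hot * 3 - 60]
11. n4.tag = true  [B.lim == false]
12. n3.sig = -1  [-1]
13. n0.fin = false  [false]
14. n0.cnt = 2  [f₀.hot + A.sig - 6]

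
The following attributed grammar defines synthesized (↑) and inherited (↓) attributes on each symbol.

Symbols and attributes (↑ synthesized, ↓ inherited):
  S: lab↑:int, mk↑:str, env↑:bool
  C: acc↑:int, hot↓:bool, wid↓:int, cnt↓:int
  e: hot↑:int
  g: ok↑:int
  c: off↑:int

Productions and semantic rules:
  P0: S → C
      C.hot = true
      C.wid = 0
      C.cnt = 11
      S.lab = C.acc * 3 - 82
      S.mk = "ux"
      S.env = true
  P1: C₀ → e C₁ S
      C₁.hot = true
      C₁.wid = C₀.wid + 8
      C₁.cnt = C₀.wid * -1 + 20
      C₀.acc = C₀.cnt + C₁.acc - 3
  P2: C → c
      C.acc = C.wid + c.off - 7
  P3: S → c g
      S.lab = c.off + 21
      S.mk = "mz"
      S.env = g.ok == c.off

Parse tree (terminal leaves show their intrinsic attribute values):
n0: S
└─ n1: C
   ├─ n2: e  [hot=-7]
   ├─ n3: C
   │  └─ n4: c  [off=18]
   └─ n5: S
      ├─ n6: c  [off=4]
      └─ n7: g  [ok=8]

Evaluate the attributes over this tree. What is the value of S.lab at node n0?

1. n1.hot = true  [true]
2. n1.wid = 0  [0]
3. n1.cnt = 11  [11]
4. n2.hot = -7  [terminal]
5. n3.hot = true  [true]
6. n3.wid = 8  [C₀.wid + 8]
7. n3.cnt = 20  [C₀.wid * -1 + 20]
8. n4.off = 18  [terminal]
9. n3.acc = 19  [C.wid + c.off - 7]
10. n6.off = 4  [terminal]
11. n7.ok = 8  [terminal]
12. n5.lab = 25  [c.off + 21]
13. n5.mk = "mz"  ["mz"]
14. n5.env = false  [g.ok == c.off]
15. n1.acc = 27  [C₀.cnt + C₁.acc - 3]
16. n0.lab = -1  [C.acc * 3 - 82]
17. n0.mk = "ux"  ["ux"]
18. n0.env = true  [true]

-1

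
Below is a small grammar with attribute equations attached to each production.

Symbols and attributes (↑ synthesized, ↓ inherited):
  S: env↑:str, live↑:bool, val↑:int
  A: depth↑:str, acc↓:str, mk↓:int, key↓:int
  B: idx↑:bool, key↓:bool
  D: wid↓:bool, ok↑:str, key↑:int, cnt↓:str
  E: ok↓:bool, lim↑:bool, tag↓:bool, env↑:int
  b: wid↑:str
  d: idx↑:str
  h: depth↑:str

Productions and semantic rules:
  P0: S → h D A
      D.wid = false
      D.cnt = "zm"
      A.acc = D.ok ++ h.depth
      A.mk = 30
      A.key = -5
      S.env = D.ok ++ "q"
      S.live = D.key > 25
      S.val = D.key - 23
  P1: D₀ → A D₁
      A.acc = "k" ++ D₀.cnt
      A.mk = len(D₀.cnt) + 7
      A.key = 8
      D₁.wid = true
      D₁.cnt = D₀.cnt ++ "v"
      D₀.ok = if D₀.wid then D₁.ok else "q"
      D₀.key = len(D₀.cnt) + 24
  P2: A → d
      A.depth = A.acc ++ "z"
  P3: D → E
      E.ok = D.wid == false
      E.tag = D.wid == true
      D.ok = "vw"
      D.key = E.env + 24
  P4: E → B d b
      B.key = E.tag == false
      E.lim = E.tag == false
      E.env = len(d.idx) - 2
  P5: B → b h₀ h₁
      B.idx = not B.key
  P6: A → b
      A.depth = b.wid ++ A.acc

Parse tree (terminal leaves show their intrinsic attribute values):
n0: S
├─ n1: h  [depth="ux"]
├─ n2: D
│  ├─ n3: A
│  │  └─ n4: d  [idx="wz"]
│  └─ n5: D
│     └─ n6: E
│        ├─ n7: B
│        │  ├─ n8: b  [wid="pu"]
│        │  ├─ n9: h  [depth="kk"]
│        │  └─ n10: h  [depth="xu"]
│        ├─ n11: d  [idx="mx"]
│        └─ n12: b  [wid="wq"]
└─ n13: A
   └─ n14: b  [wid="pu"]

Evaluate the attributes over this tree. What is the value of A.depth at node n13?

"puqux"

1. n1.depth = "ux"  [terminal]
2. n2.wid = false  [false]
3. n2.cnt = "zm"  ["zm"]
4. n3.acc = "kzm"  ["k" ++ D₀.cnt]
5. n3.mk = 9  [len(D₀.cnt) + 7]
6. n3.key = 8  [8]
7. n4.idx = "wz"  [terminal]
8. n3.depth = "kzmz"  [A.acc ++ "z"]
9. n5.wid = true  [true]
10. n5.cnt = "zmv"  [D₀.cnt ++ "v"]
11. n6.ok = false  [D.wid == false]
12. n6.tag = true  [D.wid == true]
13. n7.key = false  [E.tag == false]
14. n8.wid = "pu"  [terminal]
15. n9.depth = "kk"  [terminal]
16. n10.depth = "xu"  [terminal]
17. n7.idx = true  [not B.key]
18. n11.idx = "mx"  [terminal]
19. n12.wid = "wq"  [terminal]
20. n6.lim = false  [E.tag == false]
21. n6.env = 0  [len(d.idx) - 2]
22. n5.ok = "vw"  ["vw"]
23. n5.key = 24  [E.env + 24]
24. n2.ok = "q"  [if D₀.wid then D₁.ok else "q"]
25. n2.key = 26  [len(D₀.cnt) + 24]
26. n13.acc = "qux"  [D.ok ++ h.depth]
27. n13.mk = 30  [30]
28. n13.key = -5  [-5]
29. n14.wid = "pu"  [terminal]
30. n13.depth = "puqux"  [b.wid ++ A.acc]
31. n0.env = "qq"  [D.ok ++ "q"]
32. n0.live = true  [D.key > 25]
33. n0.val = 3  [D.key - 23]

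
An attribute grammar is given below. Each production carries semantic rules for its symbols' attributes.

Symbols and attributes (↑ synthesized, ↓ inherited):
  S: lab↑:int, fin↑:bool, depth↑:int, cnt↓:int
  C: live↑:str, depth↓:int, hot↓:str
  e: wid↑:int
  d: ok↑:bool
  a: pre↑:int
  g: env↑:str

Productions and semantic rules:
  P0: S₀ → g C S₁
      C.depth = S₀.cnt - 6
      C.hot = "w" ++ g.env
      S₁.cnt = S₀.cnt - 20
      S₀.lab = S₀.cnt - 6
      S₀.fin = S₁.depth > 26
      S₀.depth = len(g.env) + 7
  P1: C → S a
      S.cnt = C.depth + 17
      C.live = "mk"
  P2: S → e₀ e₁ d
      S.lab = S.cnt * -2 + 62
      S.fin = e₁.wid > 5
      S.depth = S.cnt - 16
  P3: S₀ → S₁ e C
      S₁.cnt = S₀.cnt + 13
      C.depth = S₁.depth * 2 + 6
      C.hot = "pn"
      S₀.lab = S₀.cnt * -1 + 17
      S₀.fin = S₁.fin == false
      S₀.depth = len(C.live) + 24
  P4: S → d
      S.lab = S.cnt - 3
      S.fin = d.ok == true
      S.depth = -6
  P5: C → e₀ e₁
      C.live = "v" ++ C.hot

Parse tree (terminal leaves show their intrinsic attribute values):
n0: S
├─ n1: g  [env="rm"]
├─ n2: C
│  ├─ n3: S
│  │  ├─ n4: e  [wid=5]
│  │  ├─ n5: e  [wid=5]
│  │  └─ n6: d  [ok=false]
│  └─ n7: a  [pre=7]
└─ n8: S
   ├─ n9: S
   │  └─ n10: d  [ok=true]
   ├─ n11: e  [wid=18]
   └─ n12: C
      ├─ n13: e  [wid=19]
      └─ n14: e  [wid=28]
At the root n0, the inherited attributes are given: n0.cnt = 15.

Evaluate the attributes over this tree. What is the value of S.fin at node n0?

1. n0.cnt = 15  [given at root]
2. n1.env = "rm"  [terminal]
3. n2.depth = 9  [S₀.cnt - 6]
4. n2.hot = "wrm"  ["w" ++ g.env]
5. n3.cnt = 26  [C.depth + 17]
6. n4.wid = 5  [terminal]
7. n5.wid = 5  [terminal]
8. n6.ok = false  [terminal]
9. n3.lab = 10  [S.cnt * -2 + 62]
10. n3.fin = false  [e₁.wid > 5]
11. n3.depth = 10  [S.cnt - 16]
12. n7.pre = 7  [terminal]
13. n2.live = "mk"  ["mk"]
14. n8.cnt = -5  [S₀.cnt - 20]
15. n9.cnt = 8  [S₀.cnt + 13]
16. n10.ok = true  [terminal]
17. n9.lab = 5  [S.cnt - 3]
18. n9.fin = true  [d.ok == true]
19. n9.depth = -6  [-6]
20. n11.wid = 18  [terminal]
21. n12.depth = -6  [S₁.depth * 2 + 6]
22. n12.hot = "pn"  ["pn"]
23. n13.wid = 19  [terminal]
24. n14.wid = 28  [terminal]
25. n12.live = "vpn"  ["v" ++ C.hot]
26. n8.lab = 22  [S₀.cnt * -1 + 17]
27. n8.fin = false  [S₁.fin == false]
28. n8.depth = 27  [len(C.live) + 24]
29. n0.lab = 9  [S₀.cnt - 6]
30. n0.fin = true  [S₁.depth > 26]
31. n0.depth = 9  [len(g.env) + 7]

true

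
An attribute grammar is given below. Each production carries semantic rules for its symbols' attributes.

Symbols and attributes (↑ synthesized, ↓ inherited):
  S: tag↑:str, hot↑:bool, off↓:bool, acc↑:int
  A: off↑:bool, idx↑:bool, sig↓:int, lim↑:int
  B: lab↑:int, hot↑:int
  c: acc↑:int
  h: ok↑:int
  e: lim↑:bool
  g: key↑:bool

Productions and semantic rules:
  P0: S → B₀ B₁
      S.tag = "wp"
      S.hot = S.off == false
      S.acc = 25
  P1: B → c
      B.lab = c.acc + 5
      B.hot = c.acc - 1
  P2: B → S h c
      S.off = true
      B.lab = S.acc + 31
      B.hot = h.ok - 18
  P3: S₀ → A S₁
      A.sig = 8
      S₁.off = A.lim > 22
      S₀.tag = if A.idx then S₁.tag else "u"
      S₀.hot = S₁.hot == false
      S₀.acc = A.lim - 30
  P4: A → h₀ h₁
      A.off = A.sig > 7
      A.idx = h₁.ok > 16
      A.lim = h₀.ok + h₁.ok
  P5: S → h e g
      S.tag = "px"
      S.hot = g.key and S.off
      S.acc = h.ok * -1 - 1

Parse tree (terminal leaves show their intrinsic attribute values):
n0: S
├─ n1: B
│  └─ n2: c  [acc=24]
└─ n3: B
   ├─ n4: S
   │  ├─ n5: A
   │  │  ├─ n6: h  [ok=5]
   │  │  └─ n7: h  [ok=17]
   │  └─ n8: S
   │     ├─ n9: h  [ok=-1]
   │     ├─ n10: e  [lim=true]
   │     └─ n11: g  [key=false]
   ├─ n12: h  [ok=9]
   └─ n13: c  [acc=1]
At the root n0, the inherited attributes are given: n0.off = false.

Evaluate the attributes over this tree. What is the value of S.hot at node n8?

1. n0.off = false  [given at root]
2. n2.acc = 24  [terminal]
3. n1.lab = 29  [c.acc + 5]
4. n1.hot = 23  [c.acc - 1]
5. n4.off = true  [true]
6. n5.sig = 8  [8]
7. n6.ok = 5  [terminal]
8. n7.ok = 17  [terminal]
9. n5.off = true  [A.sig > 7]
10. n5.idx = true  [h₁.ok > 16]
11. n5.lim = 22  [h₀.ok + h₁.ok]
12. n8.off = false  [A.lim > 22]
13. n9.ok = -1  [terminal]
14. n10.lim = true  [terminal]
15. n11.key = false  [terminal]
16. n8.tag = "px"  ["px"]
17. n8.hot = false  [g.key and S.off]
18. n8.acc = 0  [h.ok * -1 - 1]
19. n4.tag = "px"  [if A.idx then S₁.tag else "u"]
20. n4.hot = true  [S₁.hot == false]
21. n4.acc = -8  [A.lim - 30]
22. n12.ok = 9  [terminal]
23. n13.acc = 1  [terminal]
24. n3.lab = 23  [S.acc + 31]
25. n3.hot = -9  [h.ok - 18]
26. n0.tag = "wp"  ["wp"]
27. n0.hot = true  [S.off == false]
28. n0.acc = 25  [25]

false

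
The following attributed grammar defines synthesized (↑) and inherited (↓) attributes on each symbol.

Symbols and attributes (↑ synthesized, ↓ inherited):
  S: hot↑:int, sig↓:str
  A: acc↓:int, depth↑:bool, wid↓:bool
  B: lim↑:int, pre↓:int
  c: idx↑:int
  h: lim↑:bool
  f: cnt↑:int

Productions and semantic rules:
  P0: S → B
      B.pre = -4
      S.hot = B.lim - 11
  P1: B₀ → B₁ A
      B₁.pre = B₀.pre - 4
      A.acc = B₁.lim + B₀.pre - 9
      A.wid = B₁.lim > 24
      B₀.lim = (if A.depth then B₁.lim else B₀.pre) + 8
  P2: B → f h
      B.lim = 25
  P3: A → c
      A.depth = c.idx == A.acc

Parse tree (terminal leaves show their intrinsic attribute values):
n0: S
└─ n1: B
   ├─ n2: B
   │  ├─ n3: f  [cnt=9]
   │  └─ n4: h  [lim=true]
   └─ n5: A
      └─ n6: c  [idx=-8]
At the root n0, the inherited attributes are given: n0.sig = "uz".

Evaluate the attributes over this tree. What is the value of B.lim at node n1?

1. n0.sig = "uz"  [given at root]
2. n1.pre = -4  [-4]
3. n2.pre = -8  [B₀.pre - 4]
4. n3.cnt = 9  [terminal]
5. n4.lim = true  [terminal]
6. n2.lim = 25  [25]
7. n5.acc = 12  [B₁.lim + B₀.pre - 9]
8. n5.wid = true  [B₁.lim > 24]
9. n6.idx = -8  [terminal]
10. n5.depth = false  [c.idx == A.acc]
11. n1.lim = 4  [(if A.depth then B₁.lim else B₀.pre) + 8]
12. n0.hot = -7  [B.lim - 11]

4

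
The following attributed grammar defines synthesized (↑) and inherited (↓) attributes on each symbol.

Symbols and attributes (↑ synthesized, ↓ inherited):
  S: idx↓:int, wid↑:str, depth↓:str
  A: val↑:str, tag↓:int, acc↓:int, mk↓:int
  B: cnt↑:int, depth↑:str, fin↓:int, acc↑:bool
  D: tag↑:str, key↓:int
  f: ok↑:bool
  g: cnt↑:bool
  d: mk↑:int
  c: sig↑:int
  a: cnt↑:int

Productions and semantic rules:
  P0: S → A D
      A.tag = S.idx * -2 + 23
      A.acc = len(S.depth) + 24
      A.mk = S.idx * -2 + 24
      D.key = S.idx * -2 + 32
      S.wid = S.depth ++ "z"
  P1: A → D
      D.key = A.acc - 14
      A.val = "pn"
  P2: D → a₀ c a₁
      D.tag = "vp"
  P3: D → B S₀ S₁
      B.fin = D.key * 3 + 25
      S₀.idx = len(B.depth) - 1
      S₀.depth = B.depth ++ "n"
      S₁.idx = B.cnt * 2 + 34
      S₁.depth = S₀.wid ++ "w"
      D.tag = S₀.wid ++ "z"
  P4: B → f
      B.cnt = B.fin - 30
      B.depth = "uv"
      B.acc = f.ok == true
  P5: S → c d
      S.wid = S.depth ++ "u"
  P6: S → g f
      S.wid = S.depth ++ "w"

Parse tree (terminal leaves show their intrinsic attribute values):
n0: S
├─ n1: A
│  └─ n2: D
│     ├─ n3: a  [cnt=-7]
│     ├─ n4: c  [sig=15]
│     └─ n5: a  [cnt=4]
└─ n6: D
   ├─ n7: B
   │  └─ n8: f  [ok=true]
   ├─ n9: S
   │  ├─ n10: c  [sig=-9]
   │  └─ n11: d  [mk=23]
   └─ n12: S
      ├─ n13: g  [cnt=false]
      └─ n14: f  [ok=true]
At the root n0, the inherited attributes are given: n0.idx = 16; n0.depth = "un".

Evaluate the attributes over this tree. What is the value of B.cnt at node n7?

1. n0.idx = 16  [given at root]
2. n0.depth = "un"  [given at root]
3. n1.tag = -9  [S.idx * -2 + 23]
4. n1.acc = 26  [len(S.depth) + 24]
5. n1.mk = -8  [S.idx * -2 + 24]
6. n2.key = 12  [A.acc - 14]
7. n3.cnt = -7  [terminal]
8. n4.sig = 15  [terminal]
9. n5.cnt = 4  [terminal]
10. n2.tag = "vp"  ["vp"]
11. n1.val = "pn"  ["pn"]
12. n6.key = 0  [S.idx * -2 + 32]
13. n7.fin = 25  [D.key * 3 + 25]
14. n8.ok = true  [terminal]
15. n7.cnt = -5  [B.fin - 30]
16. n7.depth = "uv"  ["uv"]
17. n7.acc = true  [f.ok == true]
18. n9.idx = 1  [len(B.depth) - 1]
19. n9.depth = "uvn"  [B.depth ++ "n"]
20. n10.sig = -9  [terminal]
21. n11.mk = 23  [terminal]
22. n9.wid = "uvnu"  [S.depth ++ "u"]
23. n12.idx = 24  [B.cnt * 2 + 34]
24. n12.depth = "uvnuw"  [S₀.wid ++ "w"]
25. n13.cnt = false  [terminal]
26. n14.ok = true  [terminal]
27. n12.wid = "uvnuww"  [S.depth ++ "w"]
28. n6.tag = "uvnuz"  [S₀.wid ++ "z"]
29. n0.wid = "unz"  [S.depth ++ "z"]

-5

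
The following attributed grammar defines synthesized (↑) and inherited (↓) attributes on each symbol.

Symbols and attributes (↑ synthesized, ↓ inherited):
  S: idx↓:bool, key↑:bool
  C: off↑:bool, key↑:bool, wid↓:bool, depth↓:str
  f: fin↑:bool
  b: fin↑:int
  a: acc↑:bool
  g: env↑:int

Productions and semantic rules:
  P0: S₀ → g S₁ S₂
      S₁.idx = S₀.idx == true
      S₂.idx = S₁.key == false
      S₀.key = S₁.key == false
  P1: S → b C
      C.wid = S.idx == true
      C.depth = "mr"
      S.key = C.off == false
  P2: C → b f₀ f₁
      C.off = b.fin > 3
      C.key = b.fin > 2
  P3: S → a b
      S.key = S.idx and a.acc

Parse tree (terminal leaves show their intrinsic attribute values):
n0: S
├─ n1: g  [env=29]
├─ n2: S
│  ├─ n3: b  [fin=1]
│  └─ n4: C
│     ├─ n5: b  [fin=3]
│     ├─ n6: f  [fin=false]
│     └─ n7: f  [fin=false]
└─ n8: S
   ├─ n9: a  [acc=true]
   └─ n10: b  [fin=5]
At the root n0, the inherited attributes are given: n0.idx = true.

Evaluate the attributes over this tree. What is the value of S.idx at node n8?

1. n0.idx = true  [given at root]
2. n1.env = 29  [terminal]
3. n2.idx = true  [S₀.idx == true]
4. n3.fin = 1  [terminal]
5. n4.wid = true  [S.idx == true]
6. n4.depth = "mr"  ["mr"]
7. n5.fin = 3  [terminal]
8. n6.fin = false  [terminal]
9. n7.fin = false  [terminal]
10. n4.off = false  [b.fin > 3]
11. n4.key = true  [b.fin > 2]
12. n2.key = true  [C.off == false]
13. n8.idx = false  [S₁.key == false]
14. n9.acc = true  [terminal]
15. n10.fin = 5  [terminal]
16. n8.key = false  [S.idx and a.acc]
17. n0.key = false  [S₁.key == false]

false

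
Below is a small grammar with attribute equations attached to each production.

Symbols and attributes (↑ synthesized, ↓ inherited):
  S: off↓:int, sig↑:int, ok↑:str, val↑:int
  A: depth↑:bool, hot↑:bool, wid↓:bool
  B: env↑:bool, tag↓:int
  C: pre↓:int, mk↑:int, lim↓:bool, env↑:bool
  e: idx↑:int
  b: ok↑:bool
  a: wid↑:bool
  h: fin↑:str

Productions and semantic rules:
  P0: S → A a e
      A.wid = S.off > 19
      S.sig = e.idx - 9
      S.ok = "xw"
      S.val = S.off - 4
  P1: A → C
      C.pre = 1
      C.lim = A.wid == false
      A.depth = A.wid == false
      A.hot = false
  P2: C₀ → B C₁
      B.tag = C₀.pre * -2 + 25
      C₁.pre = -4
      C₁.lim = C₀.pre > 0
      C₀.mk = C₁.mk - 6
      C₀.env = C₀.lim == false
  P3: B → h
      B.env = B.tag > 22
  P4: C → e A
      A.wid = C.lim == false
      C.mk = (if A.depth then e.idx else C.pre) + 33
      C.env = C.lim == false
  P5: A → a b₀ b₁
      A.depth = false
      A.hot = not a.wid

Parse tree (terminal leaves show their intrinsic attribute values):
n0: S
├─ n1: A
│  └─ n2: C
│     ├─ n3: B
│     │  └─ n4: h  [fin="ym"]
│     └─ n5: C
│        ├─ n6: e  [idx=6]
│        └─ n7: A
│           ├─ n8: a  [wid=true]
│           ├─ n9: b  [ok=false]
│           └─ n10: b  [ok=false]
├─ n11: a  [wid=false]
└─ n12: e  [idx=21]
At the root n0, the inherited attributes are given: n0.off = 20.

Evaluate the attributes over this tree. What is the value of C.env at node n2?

true

1. n0.off = 20  [given at root]
2. n1.wid = true  [S.off > 19]
3. n2.pre = 1  [1]
4. n2.lim = false  [A.wid == false]
5. n3.tag = 23  [C₀.pre * -2 + 25]
6. n4.fin = "ym"  [terminal]
7. n3.env = true  [B.tag > 22]
8. n5.pre = -4  [-4]
9. n5.lim = true  [C₀.pre > 0]
10. n6.idx = 6  [terminal]
11. n7.wid = false  [C.lim == false]
12. n8.wid = true  [terminal]
13. n9.ok = false  [terminal]
14. n10.ok = false  [terminal]
15. n7.depth = false  [false]
16. n7.hot = false  [not a.wid]
17. n5.mk = 29  [(if A.depth then e.idx else C.pre) + 33]
18. n5.env = false  [C.lim == false]
19. n2.mk = 23  [C₁.mk - 6]
20. n2.env = true  [C₀.lim == false]
21. n1.depth = false  [A.wid == false]
22. n1.hot = false  [false]
23. n11.wid = false  [terminal]
24. n12.idx = 21  [terminal]
25. n0.sig = 12  [e.idx - 9]
26. n0.ok = "xw"  ["xw"]
27. n0.val = 16  [S.off - 4]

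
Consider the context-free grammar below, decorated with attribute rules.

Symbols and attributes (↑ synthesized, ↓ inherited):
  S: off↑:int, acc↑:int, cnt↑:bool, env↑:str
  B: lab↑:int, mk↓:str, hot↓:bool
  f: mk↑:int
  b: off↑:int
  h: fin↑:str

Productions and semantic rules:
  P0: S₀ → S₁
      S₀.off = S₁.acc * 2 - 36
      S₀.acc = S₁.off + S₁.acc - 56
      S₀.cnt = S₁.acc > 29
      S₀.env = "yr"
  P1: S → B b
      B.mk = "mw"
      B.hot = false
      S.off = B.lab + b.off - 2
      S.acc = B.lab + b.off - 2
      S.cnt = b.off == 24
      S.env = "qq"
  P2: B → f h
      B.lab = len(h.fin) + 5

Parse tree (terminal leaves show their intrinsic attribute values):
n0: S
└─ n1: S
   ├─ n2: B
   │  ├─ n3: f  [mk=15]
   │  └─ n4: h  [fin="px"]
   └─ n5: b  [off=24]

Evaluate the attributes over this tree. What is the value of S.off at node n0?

22

1. n2.mk = "mw"  ["mw"]
2. n2.hot = false  [false]
3. n3.mk = 15  [terminal]
4. n4.fin = "px"  [terminal]
5. n2.lab = 7  [len(h.fin) + 5]
6. n5.off = 24  [terminal]
7. n1.off = 29  [B.lab + b.off - 2]
8. n1.acc = 29  [B.lab + b.off - 2]
9. n1.cnt = true  [b.off == 24]
10. n1.env = "qq"  ["qq"]
11. n0.off = 22  [S₁.acc * 2 - 36]
12. n0.acc = 2  [S₁.off + S₁.acc - 56]
13. n0.cnt = false  [S₁.acc > 29]
14. n0.env = "yr"  ["yr"]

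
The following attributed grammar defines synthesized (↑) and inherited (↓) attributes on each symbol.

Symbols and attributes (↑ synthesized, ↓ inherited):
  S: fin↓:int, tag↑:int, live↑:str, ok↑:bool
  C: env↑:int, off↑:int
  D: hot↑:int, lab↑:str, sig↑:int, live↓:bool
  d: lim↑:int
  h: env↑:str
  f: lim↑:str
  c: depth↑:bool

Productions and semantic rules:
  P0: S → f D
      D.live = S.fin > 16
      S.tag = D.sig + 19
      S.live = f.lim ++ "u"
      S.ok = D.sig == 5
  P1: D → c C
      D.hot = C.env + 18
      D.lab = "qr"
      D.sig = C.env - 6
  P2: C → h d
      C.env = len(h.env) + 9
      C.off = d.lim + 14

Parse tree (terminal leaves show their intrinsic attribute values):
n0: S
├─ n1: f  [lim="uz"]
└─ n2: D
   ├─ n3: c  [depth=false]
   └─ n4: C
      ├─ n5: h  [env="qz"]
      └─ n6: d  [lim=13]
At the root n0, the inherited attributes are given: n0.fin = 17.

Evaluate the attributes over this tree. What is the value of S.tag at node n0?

1. n0.fin = 17  [given at root]
2. n1.lim = "uz"  [terminal]
3. n2.live = true  [S.fin > 16]
4. n3.depth = false  [terminal]
5. n5.env = "qz"  [terminal]
6. n6.lim = 13  [terminal]
7. n4.env = 11  [len(h.env) + 9]
8. n4.off = 27  [d.lim + 14]
9. n2.hot = 29  [C.env + 18]
10. n2.lab = "qr"  ["qr"]
11. n2.sig = 5  [C.env - 6]
12. n0.tag = 24  [D.sig + 19]
13. n0.live = "uzu"  [f.lim ++ "u"]
14. n0.ok = true  [D.sig == 5]

24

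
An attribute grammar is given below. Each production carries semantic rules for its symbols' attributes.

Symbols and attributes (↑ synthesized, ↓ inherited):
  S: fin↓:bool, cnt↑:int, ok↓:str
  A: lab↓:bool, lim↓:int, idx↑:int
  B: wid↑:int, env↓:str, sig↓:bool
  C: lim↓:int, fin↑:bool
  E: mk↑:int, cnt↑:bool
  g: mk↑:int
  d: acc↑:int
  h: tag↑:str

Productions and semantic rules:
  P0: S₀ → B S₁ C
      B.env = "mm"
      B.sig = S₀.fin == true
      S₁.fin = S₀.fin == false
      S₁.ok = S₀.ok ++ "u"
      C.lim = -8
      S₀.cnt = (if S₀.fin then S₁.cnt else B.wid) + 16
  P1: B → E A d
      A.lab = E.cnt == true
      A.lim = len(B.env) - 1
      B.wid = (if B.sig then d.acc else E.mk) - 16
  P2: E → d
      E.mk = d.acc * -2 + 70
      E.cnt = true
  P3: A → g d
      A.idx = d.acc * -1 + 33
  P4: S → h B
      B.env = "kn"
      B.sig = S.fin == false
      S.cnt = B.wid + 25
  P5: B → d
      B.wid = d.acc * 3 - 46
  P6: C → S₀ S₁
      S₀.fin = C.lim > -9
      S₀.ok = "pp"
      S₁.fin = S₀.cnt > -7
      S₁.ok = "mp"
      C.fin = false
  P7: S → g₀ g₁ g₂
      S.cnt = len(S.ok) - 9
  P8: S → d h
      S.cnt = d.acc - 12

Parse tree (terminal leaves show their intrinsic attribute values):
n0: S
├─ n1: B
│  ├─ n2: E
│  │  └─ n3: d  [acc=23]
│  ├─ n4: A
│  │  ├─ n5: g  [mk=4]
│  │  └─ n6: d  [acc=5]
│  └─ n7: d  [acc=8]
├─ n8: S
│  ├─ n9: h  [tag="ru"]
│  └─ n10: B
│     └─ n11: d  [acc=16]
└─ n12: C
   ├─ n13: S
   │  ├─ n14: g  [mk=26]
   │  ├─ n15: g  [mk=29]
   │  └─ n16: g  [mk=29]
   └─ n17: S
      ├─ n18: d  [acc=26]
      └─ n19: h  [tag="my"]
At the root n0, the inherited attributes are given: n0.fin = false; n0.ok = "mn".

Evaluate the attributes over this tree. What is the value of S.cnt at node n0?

24

1. n0.fin = false  [given at root]
2. n0.ok = "mn"  [given at root]
3. n1.env = "mm"  ["mm"]
4. n1.sig = false  [S₀.fin == true]
5. n3.acc = 23  [terminal]
6. n2.mk = 24  [d.acc * -2 + 70]
7. n2.cnt = true  [true]
8. n4.lab = true  [E.cnt == true]
9. n4.lim = 1  [len(B.env) - 1]
10. n5.mk = 4  [terminal]
11. n6.acc = 5  [terminal]
12. n4.idx = 28  [d.acc * -1 + 33]
13. n7.acc = 8  [terminal]
14. n1.wid = 8  [(if B.sig then d.acc else E.mk) - 16]
15. n8.fin = true  [S₀.fin == false]
16. n8.ok = "mnu"  [S₀.ok ++ "u"]
17. n9.tag = "ru"  [terminal]
18. n10.env = "kn"  ["kn"]
19. n10.sig = false  [S.fin == false]
20. n11.acc = 16  [terminal]
21. n10.wid = 2  [d.acc * 3 - 46]
22. n8.cnt = 27  [B.wid + 25]
23. n12.lim = -8  [-8]
24. n13.fin = true  [C.lim > -9]
25. n13.ok = "pp"  ["pp"]
26. n14.mk = 26  [terminal]
27. n15.mk = 29  [terminal]
28. n16.mk = 29  [terminal]
29. n13.cnt = -7  [len(S.ok) - 9]
30. n17.fin = false  [S₀.cnt > -7]
31. n17.ok = "mp"  ["mp"]
32. n18.acc = 26  [terminal]
33. n19.tag = "my"  [terminal]
34. n17.cnt = 14  [d.acc - 12]
35. n12.fin = false  [false]
36. n0.cnt = 24  [(if S₀.fin then S₁.cnt else B.wid) + 16]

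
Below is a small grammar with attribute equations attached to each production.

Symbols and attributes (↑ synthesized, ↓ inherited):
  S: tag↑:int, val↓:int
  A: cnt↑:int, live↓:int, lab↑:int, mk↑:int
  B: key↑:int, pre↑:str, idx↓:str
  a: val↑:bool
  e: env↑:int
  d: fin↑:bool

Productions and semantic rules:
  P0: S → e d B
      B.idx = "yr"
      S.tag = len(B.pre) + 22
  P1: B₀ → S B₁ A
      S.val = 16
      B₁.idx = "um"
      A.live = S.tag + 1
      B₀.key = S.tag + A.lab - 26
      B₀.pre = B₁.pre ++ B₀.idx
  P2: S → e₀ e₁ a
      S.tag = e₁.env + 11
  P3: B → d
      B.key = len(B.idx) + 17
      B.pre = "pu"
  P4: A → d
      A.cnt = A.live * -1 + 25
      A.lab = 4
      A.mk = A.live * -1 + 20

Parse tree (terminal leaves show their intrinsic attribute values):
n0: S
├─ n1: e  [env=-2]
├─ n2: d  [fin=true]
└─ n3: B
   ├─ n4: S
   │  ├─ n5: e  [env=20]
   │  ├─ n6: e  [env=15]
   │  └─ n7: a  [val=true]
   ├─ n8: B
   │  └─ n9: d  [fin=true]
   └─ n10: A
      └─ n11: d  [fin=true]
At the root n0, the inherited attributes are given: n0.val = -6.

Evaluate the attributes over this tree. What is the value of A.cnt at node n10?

1. n0.val = -6  [given at root]
2. n1.env = -2  [terminal]
3. n2.fin = true  [terminal]
4. n3.idx = "yr"  ["yr"]
5. n4.val = 16  [16]
6. n5.env = 20  [terminal]
7. n6.env = 15  [terminal]
8. n7.val = true  [terminal]
9. n4.tag = 26  [e₁.env + 11]
10. n8.idx = "um"  ["um"]
11. n9.fin = true  [terminal]
12. n8.key = 19  [len(B.idx) + 17]
13. n8.pre = "pu"  ["pu"]
14. n10.live = 27  [S.tag + 1]
15. n11.fin = true  [terminal]
16. n10.cnt = -2  [A.live * -1 + 25]
17. n10.lab = 4  [4]
18. n10.mk = -7  [A.live * -1 + 20]
19. n3.key = 4  [S.tag + A.lab - 26]
20. n3.pre = "puyr"  [B₁.pre ++ B₀.idx]
21. n0.tag = 26  [len(B.pre) + 22]

-2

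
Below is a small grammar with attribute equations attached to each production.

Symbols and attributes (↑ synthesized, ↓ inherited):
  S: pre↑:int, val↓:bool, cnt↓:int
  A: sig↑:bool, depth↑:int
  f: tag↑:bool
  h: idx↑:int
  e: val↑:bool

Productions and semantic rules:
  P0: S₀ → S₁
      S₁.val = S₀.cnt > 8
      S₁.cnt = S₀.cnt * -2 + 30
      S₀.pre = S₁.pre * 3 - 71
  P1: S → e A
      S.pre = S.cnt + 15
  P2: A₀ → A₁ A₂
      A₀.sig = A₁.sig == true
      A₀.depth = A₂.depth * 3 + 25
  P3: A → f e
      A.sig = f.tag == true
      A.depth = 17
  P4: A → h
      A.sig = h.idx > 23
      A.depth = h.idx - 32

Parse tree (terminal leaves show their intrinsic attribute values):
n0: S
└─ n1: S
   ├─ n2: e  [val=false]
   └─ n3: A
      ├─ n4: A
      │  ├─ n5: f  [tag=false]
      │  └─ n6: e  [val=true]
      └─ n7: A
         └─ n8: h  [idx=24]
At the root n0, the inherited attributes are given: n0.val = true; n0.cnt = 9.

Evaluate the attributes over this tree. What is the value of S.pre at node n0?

1. n0.val = true  [given at root]
2. n0.cnt = 9  [given at root]
3. n1.val = true  [S₀.cnt > 8]
4. n1.cnt = 12  [S₀.cnt * -2 + 30]
5. n2.val = false  [terminal]
6. n5.tag = false  [terminal]
7. n6.val = true  [terminal]
8. n4.sig = false  [f.tag == true]
9. n4.depth = 17  [17]
10. n8.idx = 24  [terminal]
11. n7.sig = true  [h.idx > 23]
12. n7.depth = -8  [h.idx - 32]
13. n3.sig = false  [A₁.sig == true]
14. n3.depth = 1  [A₂.depth * 3 + 25]
15. n1.pre = 27  [S.cnt + 15]
16. n0.pre = 10  [S₁.pre * 3 - 71]

10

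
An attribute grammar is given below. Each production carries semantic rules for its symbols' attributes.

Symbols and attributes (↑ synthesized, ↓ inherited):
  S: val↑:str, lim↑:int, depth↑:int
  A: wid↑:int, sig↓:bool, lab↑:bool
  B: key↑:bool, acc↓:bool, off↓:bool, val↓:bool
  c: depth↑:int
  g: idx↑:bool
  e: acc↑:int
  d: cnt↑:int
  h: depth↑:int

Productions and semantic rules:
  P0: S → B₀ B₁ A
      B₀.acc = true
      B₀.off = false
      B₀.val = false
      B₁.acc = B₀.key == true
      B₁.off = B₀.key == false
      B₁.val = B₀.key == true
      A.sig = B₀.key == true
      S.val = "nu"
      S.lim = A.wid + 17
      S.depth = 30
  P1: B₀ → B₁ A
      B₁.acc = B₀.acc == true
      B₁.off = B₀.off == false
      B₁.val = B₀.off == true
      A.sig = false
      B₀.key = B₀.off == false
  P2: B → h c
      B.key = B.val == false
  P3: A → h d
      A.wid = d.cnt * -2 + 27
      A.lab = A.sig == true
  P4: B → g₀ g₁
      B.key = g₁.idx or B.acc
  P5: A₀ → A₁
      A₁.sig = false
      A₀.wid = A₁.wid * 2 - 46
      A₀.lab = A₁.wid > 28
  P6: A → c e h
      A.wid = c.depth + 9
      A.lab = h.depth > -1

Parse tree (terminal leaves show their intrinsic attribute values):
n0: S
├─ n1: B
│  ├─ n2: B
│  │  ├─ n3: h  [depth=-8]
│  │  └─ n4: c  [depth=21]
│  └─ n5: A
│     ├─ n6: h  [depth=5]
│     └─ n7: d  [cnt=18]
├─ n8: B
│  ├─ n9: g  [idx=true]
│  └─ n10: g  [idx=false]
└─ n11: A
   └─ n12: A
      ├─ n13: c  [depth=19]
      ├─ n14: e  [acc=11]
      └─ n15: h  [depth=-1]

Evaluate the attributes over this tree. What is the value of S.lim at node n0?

1. n1.acc = true  [true]
2. n1.off = false  [false]
3. n1.val = false  [false]
4. n2.acc = true  [B₀.acc == true]
5. n2.off = true  [B₀.off == false]
6. n2.val = false  [B₀.off == true]
7. n3.depth = -8  [terminal]
8. n4.depth = 21  [terminal]
9. n2.key = true  [B.val == false]
10. n5.sig = false  [false]
11. n6.depth = 5  [terminal]
12. n7.cnt = 18  [terminal]
13. n5.wid = -9  [d.cnt * -2 + 27]
14. n5.lab = false  [A.sig == true]
15. n1.key = true  [B₀.off == false]
16. n8.acc = true  [B₀.key == true]
17. n8.off = false  [B₀.key == false]
18. n8.val = true  [B₀.key == true]
19. n9.idx = true  [terminal]
20. n10.idx = false  [terminal]
21. n8.key = true  [g₁.idx or B.acc]
22. n11.sig = true  [B₀.key == true]
23. n12.sig = false  [false]
24. n13.depth = 19  [terminal]
25. n14.acc = 11  [terminal]
26. n15.depth = -1  [terminal]
27. n12.wid = 28  [c.depth + 9]
28. n12.lab = false  [h.depth > -1]
29. n11.wid = 10  [A₁.wid * 2 - 46]
30. n11.lab = false  [A₁.wid > 28]
31. n0.val = "nu"  ["nu"]
32. n0.lim = 27  [A.wid + 17]
33. n0.depth = 30  [30]

27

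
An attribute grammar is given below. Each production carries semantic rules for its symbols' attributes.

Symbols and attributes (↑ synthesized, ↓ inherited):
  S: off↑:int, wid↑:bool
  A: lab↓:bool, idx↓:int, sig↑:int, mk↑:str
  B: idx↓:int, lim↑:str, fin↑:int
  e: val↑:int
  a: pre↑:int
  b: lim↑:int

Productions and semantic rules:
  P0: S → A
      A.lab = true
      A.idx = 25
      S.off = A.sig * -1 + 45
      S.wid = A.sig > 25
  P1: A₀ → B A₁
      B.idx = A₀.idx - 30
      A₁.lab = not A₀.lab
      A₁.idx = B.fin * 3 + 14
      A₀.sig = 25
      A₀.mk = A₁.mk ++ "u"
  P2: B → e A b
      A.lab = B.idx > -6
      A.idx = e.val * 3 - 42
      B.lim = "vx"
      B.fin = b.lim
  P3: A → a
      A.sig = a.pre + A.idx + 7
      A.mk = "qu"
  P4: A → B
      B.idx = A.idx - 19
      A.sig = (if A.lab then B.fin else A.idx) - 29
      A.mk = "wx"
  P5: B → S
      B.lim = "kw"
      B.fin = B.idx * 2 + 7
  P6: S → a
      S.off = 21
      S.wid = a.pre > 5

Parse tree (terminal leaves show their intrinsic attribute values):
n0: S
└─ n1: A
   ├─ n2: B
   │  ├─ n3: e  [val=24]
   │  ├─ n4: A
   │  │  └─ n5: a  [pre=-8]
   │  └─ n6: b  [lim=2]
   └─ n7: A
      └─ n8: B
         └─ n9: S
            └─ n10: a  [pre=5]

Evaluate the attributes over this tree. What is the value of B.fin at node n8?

9

1. n1.lab = true  [true]
2. n1.idx = 25  [25]
3. n2.idx = -5  [A₀.idx - 30]
4. n3.val = 24  [terminal]
5. n4.lab = true  [B.idx > -6]
6. n4.idx = 30  [e.val * 3 - 42]
7. n5.pre = -8  [terminal]
8. n4.sig = 29  [a.pre + A.idx + 7]
9. n4.mk = "qu"  ["qu"]
10. n6.lim = 2  [terminal]
11. n2.lim = "vx"  ["vx"]
12. n2.fin = 2  [b.lim]
13. n7.lab = false  [not A₀.lab]
14. n7.idx = 20  [B.fin * 3 + 14]
15. n8.idx = 1  [A.idx - 19]
16. n10.pre = 5  [terminal]
17. n9.off = 21  [21]
18. n9.wid = false  [a.pre > 5]
19. n8.lim = "kw"  ["kw"]
20. n8.fin = 9  [B.idx * 2 + 7]
21. n7.sig = -9  [(if A.lab then B.fin else A.idx) - 29]
22. n7.mk = "wx"  ["wx"]
23. n1.sig = 25  [25]
24. n1.mk = "wxu"  [A₁.mk ++ "u"]
25. n0.off = 20  [A.sig * -1 + 45]
26. n0.wid = false  [A.sig > 25]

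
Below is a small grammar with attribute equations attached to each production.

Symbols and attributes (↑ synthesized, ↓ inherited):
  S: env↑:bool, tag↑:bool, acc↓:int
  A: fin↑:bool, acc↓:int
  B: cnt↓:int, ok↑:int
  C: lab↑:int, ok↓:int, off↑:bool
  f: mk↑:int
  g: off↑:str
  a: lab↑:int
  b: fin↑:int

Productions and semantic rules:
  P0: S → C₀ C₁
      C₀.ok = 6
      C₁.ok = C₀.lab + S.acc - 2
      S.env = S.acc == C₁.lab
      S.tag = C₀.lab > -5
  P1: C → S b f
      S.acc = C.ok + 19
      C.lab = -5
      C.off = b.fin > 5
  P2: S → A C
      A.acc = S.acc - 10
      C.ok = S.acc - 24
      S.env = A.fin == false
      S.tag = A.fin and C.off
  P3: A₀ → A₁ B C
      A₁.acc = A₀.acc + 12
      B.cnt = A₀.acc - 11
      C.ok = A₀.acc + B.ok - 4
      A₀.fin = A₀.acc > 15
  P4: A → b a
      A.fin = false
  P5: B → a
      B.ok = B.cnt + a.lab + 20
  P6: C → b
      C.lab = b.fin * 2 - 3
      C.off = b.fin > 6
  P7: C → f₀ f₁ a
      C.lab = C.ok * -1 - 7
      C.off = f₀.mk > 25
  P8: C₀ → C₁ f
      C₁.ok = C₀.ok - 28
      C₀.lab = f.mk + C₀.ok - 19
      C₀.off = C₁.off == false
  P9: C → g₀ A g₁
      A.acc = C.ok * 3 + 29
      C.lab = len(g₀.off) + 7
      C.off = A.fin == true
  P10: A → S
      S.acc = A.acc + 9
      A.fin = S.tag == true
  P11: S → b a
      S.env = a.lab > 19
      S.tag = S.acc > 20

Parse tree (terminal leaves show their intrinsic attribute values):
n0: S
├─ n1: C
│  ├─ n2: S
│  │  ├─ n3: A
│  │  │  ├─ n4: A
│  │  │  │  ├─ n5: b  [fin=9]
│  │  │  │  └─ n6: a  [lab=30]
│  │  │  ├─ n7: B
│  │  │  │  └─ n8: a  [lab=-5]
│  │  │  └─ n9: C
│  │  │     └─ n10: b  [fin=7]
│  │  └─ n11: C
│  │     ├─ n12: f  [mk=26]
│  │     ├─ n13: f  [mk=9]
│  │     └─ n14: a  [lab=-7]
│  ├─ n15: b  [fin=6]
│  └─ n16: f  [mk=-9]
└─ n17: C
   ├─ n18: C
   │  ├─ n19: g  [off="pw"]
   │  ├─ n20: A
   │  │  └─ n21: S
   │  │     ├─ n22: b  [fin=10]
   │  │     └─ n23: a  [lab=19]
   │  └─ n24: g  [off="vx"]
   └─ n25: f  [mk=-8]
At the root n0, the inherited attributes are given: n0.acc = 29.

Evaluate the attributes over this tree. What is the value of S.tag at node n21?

1. n0.acc = 29  [given at root]
2. n1.ok = 6  [6]
3. n2.acc = 25  [C.ok + 19]
4. n3.acc = 15  [S.acc - 10]
5. n4.acc = 27  [A₀.acc + 12]
6. n5.fin = 9  [terminal]
7. n6.lab = 30  [terminal]
8. n4.fin = false  [false]
9. n7.cnt = 4  [A₀.acc - 11]
10. n8.lab = -5  [terminal]
11. n7.ok = 19  [B.cnt + a.lab + 20]
12. n9.ok = 30  [A₀.acc + B.ok - 4]
13. n10.fin = 7  [terminal]
14. n9.lab = 11  [b.fin * 2 - 3]
15. n9.off = true  [b.fin > 6]
16. n3.fin = false  [A₀.acc > 15]
17. n11.ok = 1  [S.acc - 24]
18. n12.mk = 26  [terminal]
19. n13.mk = 9  [terminal]
20. n14.lab = -7  [terminal]
21. n11.lab = -8  [C.ok * -1 - 7]
22. n11.off = true  [f₀.mk > 25]
23. n2.env = true  [A.fin == false]
24. n2.tag = false  [A.fin and C.off]
25. n15.fin = 6  [terminal]
26. n16.mk = -9  [terminal]
27. n1.lab = -5  [-5]
28. n1.off = true  [b.fin > 5]
29. n17.ok = 22  [C₀.lab + S.acc - 2]
30. n18.ok = -6  [C₀.ok - 28]
31. n19.off = "pw"  [terminal]
32. n20.acc = 11  [C.ok * 3 + 29]
33. n21.acc = 20  [A.acc + 9]
34. n22.fin = 10  [terminal]
35. n23.lab = 19  [terminal]
36. n21.env = false  [a.lab > 19]
37. n21.tag = false  [S.acc > 20]
38. n20.fin = false  [S.tag == true]
39. n24.off = "vx"  [terminal]
40. n18.lab = 9  [len(g₀.off) + 7]
41. n18.off = false  [A.fin == true]
42. n25.mk = -8  [terminal]
43. n17.lab = -5  [f.mk + C₀.ok - 19]
44. n17.off = true  [C₁.off == false]
45. n0.env = false  [S.acc == C₁.lab]
46. n0.tag = false  [C₀.lab > -5]

false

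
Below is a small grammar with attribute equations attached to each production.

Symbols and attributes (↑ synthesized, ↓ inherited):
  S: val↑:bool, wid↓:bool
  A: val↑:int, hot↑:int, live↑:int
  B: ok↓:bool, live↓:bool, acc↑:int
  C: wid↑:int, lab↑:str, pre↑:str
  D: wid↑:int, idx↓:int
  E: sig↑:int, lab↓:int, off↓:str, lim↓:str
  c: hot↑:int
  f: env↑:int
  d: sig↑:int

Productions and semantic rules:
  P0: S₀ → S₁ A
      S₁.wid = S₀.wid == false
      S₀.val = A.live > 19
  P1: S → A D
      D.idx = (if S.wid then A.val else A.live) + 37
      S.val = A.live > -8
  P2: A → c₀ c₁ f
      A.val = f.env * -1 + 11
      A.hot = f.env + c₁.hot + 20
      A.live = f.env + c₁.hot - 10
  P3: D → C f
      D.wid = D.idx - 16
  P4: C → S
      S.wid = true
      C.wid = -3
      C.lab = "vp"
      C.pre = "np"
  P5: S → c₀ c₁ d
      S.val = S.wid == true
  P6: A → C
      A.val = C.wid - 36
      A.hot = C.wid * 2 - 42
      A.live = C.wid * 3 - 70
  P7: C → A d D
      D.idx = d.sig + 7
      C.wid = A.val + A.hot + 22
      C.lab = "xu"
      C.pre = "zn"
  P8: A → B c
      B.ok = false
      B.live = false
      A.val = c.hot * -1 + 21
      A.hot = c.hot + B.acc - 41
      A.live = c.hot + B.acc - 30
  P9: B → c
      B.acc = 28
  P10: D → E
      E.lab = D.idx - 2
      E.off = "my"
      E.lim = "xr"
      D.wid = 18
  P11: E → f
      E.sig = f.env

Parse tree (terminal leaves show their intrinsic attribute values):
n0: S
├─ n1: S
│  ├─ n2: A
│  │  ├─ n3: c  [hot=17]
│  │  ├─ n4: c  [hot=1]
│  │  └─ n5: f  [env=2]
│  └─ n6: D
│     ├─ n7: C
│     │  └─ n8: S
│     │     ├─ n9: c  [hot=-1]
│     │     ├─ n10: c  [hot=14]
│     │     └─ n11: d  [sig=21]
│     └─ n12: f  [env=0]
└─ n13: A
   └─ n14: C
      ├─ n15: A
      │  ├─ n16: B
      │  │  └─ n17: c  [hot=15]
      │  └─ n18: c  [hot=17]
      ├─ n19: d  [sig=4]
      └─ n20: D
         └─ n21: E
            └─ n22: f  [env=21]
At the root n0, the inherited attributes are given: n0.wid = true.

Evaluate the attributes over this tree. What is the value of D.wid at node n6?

1. n0.wid = true  [given at root]
2. n1.wid = false  [S₀.wid == false]
3. n3.hot = 17  [terminal]
4. n4.hot = 1  [terminal]
5. n5.env = 2  [terminal]
6. n2.val = 9  [f.env * -1 + 11]
7. n2.hot = 23  [f.env + c₁.hot + 20]
8. n2.live = -7  [f.env + c₁.hot - 10]
9. n6.idx = 30  [(if S.wid then A.val else A.live) + 37]
10. n8.wid = true  [true]
11. n9.hot = -1  [terminal]
12. n10.hot = 14  [terminal]
13. n11.sig = 21  [terminal]
14. n8.val = true  [S.wid == true]
15. n7.wid = -3  [-3]
16. n7.lab = "vp"  ["vp"]
17. n7.pre = "np"  ["np"]
18. n12.env = 0  [terminal]
19. n6.wid = 14  [D.idx - 16]
20. n1.val = true  [A.live > -8]
21. n16.ok = false  [false]
22. n16.live = false  [false]
23. n17.hot = 15  [terminal]
24. n16.acc = 28  [28]
25. n18.hot = 17  [terminal]
26. n15.val = 4  [c.hot * -1 + 21]
27. n15.hot = 4  [c.hot + B.acc - 41]
28. n15.live = 15  [c.hot + B.acc - 30]
29. n19.sig = 4  [terminal]
30. n20.idx = 11  [d.sig + 7]
31. n21.lab = 9  [D.idx - 2]
32. n21.off = "my"  ["my"]
33. n21.lim = "xr"  ["xr"]
34. n22.env = 21  [terminal]
35. n21.sig = 21  [f.env]
36. n20.wid = 18  [18]
37. n14.wid = 30  [A.val + A.hot + 22]
38. n14.lab = "xu"  ["xu"]
39. n14.pre = "zn"  ["zn"]
40. n13.val = -6  [C.wid - 36]
41. n13.hot = 18  [C.wid * 2 - 42]
42. n13.live = 20  [C.wid * 3 - 70]
43. n0.val = true  [A.live > 19]

14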